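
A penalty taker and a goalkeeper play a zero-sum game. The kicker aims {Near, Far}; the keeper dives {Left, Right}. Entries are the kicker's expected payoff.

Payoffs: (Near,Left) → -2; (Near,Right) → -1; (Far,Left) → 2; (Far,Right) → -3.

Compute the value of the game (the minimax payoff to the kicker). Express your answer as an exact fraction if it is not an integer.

Row minima: Near → -2, Far → -3; maximin = -2.
Column maxima: Left → 2, Right → -1; minimax = -1.
-2 ≠ -1, so there is no saddle point; optimal play is mixed.
Let the kicker play Near with probability p. Expected payoff against Left: (-2)p + 2(1−p) = −4p + 2; against Right: (-1)p + (-3)(1−p) = 2p − 3.
Setting these equal: −4p + 2 = 2p − 3 ⇒ −6p = -5 ⇒ p = 5/6, and the value is (-4)·(5/6) + 2 = -4/3.
For the keeper: with q = P(Left), equating Near's and Far's payoffs gives −q − 1 = 5q − 3 ⇒ q = 1/3.

-4/3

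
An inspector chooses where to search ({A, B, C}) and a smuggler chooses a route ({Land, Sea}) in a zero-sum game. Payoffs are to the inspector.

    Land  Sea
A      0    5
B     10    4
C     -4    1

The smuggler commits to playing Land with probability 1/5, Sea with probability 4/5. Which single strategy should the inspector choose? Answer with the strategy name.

Expected payoff of A: (1/5)·0 + (4/5)·5 = 4.
Expected payoff of B: (1/5)·10 + (4/5)·4 = 26/5.
Expected payoff of C: (1/5)·(-4) + (4/5)·1 = 0.
The largest is 26/5, so the inspector's best response is B.

B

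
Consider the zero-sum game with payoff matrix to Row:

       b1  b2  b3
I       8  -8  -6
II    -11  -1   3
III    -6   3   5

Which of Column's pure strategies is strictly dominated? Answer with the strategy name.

b2 holds Row's payoff strictly below b3 in every row: -8 < -6, -1 < 3, 3 < 5.
So b3 is strictly dominated for Column.

b3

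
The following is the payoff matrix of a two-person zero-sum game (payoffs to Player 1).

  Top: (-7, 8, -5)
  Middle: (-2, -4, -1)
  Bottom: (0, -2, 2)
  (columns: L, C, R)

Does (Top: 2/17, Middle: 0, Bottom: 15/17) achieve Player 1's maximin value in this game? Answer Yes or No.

Yes

Against L this mix gives (2/17)·(-7) + (15/17)·0 = -14/17.
Against C this mix gives (2/17)·8 + (15/17)·(-2) = -14/17.
Against R this mix gives (2/17)·(-5) + (15/17)·2 = 20/17.
All of Player 2's active replies (L, C) yield -14/17, and no column does worse for Player 1. The mix makes Player 2 indifferent and guarantees -14/17, so it is optimal.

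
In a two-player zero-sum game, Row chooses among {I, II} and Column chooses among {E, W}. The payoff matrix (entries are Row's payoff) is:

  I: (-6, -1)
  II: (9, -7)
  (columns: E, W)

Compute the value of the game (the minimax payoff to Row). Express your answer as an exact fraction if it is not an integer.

Row minima: I → -6, II → -7; maximin = -6.
Column maxima: E → 9, W → -1; minimax = -1.
-6 ≠ -1, so there is no saddle point; optimal play is mixed.
Let Row play I with probability p. Expected payoff against E: (-6)p + 9(1−p) = −15p + 9; against W: (-1)p + (-7)(1−p) = 6p − 7.
Setting these equal: −15p + 9 = 6p − 7 ⇒ −21p = -16 ⇒ p = 16/21, and the value is (-15)·(16/21) + 9 = -17/7.
For Column: with q = P(E), equating I's and II's payoffs gives −5q − 1 = 16q − 7 ⇒ q = 2/7.

-17/7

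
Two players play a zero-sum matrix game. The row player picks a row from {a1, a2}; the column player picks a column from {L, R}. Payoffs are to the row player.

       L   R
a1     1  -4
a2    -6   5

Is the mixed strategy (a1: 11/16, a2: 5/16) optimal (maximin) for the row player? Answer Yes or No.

Yes

Against L this mix gives (11/16)·1 + (5/16)·(-6) = -19/16.
Against R this mix gives (11/16)·(-4) + (5/16)·5 = -19/16.
All of the column player's active replies (L, R) yield -19/16, and no column does worse for the row player. The mix makes the column player indifferent and guarantees -19/16, so it is optimal.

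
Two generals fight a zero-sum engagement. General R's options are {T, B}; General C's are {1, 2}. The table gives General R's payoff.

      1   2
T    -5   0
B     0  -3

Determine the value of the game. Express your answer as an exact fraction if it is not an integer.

Row minima: T → -5, B → -3; maximin = -3.
Column maxima: 1 → 0, 2 → 0; minimax = 0.
-3 ≠ 0, so there is no saddle point; optimal play is mixed.
Let General R play T with probability p. Expected payoff against 1: (-5)p + 0(1−p) = −5p; against 2: 0p + (-3)(1−p) = 3p − 3.
Setting these equal: −5p = 3p − 3 ⇒ −8p = -3 ⇒ p = 3/8, and the value is (-5)·(3/8) = -15/8.
For General C: with q = P(1), equating T's and B's payoffs gives −5q = 3q − 3 ⇒ q = 3/8.

-15/8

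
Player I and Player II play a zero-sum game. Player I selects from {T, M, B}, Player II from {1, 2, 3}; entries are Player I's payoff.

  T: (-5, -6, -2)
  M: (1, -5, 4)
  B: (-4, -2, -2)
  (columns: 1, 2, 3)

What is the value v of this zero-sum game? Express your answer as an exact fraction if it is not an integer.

-11/4

Row minima: T → -6, M → -5, B → -4; maximin = -4.
Column maxima: 1 → 1, 2 → -2, 3 → 4; minimax = -2.
-4 ≠ -2, so there is no saddle point; optimal play is mixed.
T is strictly dominated by M, so Player I never plays it.
3 is strictly dominated by 1 (it gives Player I strictly more in every row), so Player II never plays it.
On the remaining 2×2 (M, B vs 1, 2):
Let Player I play M with probability p. Expected payoff against 1: 1p + (-4)(1−p) = 5p − 4; against 2: (-5)p + (-2)(1−p) = −3p − 2.
Setting these equal: 5p − 4 = −3p − 2 ⇒ 8p = 2 ⇒ p = 1/4, and the value is (5)·(1/4) − 4 = -11/4.
For Player II: with q = P(1), equating M's and B's payoffs gives 6q − 5 = −2q − 2 ⇒ q = 3/8.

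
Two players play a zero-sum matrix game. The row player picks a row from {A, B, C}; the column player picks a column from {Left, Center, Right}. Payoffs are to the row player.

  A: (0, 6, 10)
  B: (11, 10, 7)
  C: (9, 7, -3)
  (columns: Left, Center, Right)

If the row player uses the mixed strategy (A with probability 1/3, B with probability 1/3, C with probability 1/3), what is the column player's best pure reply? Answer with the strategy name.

If the column player plays Left, the row player's expected payoff is (1/3)·0 + (1/3)·11 + (1/3)·9 = 20/3.
If the column player plays Center, the row player's expected payoff is (1/3)·6 + (1/3)·10 + (1/3)·7 = 23/3.
If the column player plays Right, the row player's expected payoff is (1/3)·10 + (1/3)·7 + (1/3)·(-3) = 14/3.
The column player minimizes the row player's payoff; the smallest is 14/3, so the best response is Right.

Right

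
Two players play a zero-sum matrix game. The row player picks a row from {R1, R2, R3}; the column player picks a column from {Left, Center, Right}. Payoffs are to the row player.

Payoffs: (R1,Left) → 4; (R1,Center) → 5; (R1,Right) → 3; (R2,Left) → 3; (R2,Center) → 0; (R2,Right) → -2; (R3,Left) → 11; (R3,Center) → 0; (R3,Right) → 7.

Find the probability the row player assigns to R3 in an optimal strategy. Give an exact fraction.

Row minima: R1 → 3, R2 → -2, R3 → 0; maximin = 3.
Column maxima: Left → 11, Center → 5, Right → 7; minimax = 5.
3 ≠ 5, so there is no saddle point; optimal play is mixed.
R2 is strictly dominated by R1, so the row player never plays it.
Left is strictly dominated by Right (it gives the row player strictly more in every row), so the column player never plays it.
On the remaining 2×2 (R1, R3 vs Center, Right):
Let the row player play R1 with probability p. Expected payoff against Center: 5p + 0(1−p) = 5p; against Right: 3p + 7(1−p) = −4p + 7.
Setting these equal: 5p = −4p + 7 ⇒ 9p = 7 ⇒ p = 7/9, and the value is (5)·(7/9) = 35/9.
For the column player: with q = P(Center), equating R1's and R3's payoffs gives 2q + 3 = −7q + 7 ⇒ q = 4/9.

2/9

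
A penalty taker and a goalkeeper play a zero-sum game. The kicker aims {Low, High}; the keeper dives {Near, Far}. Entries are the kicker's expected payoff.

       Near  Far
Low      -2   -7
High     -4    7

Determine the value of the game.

Row minima: Low → -7, High → -4; maximin = -4.
Column maxima: Near → -2, Far → 7; minimax = -2.
-4 ≠ -2, so there is no saddle point; optimal play is mixed.
Let the kicker play Low with probability p. Expected payoff against Near: (-2)p + (-4)(1−p) = 2p − 4; against Far: (-7)p + 7(1−p) = −14p + 7.
Setting these equal: 2p − 4 = −14p + 7 ⇒ 16p = 11 ⇒ p = 11/16, and the value is (2)·(11/16) − 4 = -21/8.
For the keeper: with q = P(Near), equating Low's and High's payoffs gives 5q − 7 = −11q + 7 ⇒ q = 7/8.

-21/8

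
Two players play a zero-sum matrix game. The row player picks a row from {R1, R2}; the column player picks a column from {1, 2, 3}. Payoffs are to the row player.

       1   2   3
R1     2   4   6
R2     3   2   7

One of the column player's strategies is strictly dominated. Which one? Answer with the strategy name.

1 holds the row player's payoff strictly below 3 in every row: 2 < 6, 3 < 7.
So 3 is strictly dominated for the column player.

3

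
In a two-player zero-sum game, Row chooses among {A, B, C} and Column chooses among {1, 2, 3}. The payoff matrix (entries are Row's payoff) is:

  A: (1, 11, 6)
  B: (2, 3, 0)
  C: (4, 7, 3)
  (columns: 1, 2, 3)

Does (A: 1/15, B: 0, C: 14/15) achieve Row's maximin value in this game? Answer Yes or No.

Against 1 this mix gives (1/15)·1 + (14/15)·4 = 19/5.
Against 2 this mix gives (1/15)·11 + (14/15)·7 = 109/15.
Against 3 this mix gives (1/15)·6 + (14/15)·3 = 16/5.
Column will play 3, holding Row to 16/5. Shifting weight toward the row that does better against 3 would raise this floor (the equalizing mix achieves 7/2 against both 3 and 1), so the proposed strategy is not optimal.

No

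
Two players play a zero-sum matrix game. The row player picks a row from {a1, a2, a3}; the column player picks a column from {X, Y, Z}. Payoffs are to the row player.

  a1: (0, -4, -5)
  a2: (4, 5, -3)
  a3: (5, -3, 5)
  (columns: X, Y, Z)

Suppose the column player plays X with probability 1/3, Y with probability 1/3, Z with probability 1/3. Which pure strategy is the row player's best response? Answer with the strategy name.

Expected payoff of a1: (1/3)·0 + (1/3)·(-4) + (1/3)·(-5) = -3.
Expected payoff of a2: (1/3)·4 + (1/3)·5 + (1/3)·(-3) = 2.
Expected payoff of a3: (1/3)·5 + (1/3)·(-3) + (1/3)·5 = 7/3.
The largest is 7/3, so the row player's best response is a3.

a3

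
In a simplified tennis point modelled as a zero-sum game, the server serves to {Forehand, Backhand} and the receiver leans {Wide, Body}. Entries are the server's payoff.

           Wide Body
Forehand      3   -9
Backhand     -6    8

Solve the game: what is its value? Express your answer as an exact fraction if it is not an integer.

Row minima: Forehand → -9, Backhand → -6; maximin = -6.
Column maxima: Wide → 3, Body → 8; minimax = 3.
-6 ≠ 3, so there is no saddle point; optimal play is mixed.
Let the server play Forehand with probability p. Expected payoff against Wide: 3p + (-6)(1−p) = 9p − 6; against Body: (-9)p + 8(1−p) = −17p + 8.
Setting these equal: 9p − 6 = −17p + 8 ⇒ 26p = 14 ⇒ p = 7/13, and the value is (9)·(7/13) − 6 = -15/13.
For the receiver: with q = P(Wide), equating Forehand's and Backhand's payoffs gives 12q − 9 = −14q + 8 ⇒ q = 17/26.

-15/13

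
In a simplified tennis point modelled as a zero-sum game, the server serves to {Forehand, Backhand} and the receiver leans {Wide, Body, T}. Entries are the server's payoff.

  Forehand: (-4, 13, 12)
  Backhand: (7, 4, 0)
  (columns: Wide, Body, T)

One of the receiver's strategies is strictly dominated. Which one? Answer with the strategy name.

T holds the server's payoff strictly below Body in every row: 12 < 13, 0 < 4.
So Body is strictly dominated for the receiver.

Body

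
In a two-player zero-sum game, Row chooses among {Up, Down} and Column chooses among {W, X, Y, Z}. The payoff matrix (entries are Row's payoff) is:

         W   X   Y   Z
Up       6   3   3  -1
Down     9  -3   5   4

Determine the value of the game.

9/11

Row minima: Up → -1, Down → -3; maximin = -1.
Column maxima: W → 9, X → 3, Y → 5, Z → 4; minimax = 3.
-1 ≠ 3, so there is no saddle point; optimal play is mixed.
W is strictly dominated by X (it gives Row strictly more in every row), so Column never plays it.
Y is strictly dominated by Z (it gives Row strictly more in every row), so Column never plays it.
On the remaining 2×2 (Up, Down vs X, Z):
Let Row play Up with probability p. Expected payoff against X: 3p + (-3)(1−p) = 6p − 3; against Z: (-1)p + 4(1−p) = −5p + 4.
Setting these equal: 6p − 3 = −5p + 4 ⇒ 11p = 7 ⇒ p = 7/11, and the value is (6)·(7/11) − 3 = 9/11.
For Column: with q = P(X), equating Up's and Down's payoffs gives 4q − 1 = −7q + 4 ⇒ q = 5/11.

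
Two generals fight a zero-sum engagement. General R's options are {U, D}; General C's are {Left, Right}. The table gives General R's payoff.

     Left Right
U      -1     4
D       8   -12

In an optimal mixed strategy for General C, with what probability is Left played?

Row minima: U → -1, D → -12; maximin = -1.
Column maxima: Left → 8, Right → 4; minimax = 4.
-1 ≠ 4, so there is no saddle point; optimal play is mixed.
Let General R play U with probability p. Expected payoff against Left: (-1)p + 8(1−p) = −9p + 8; against Right: 4p + (-12)(1−p) = 16p − 12.
Setting these equal: −9p + 8 = 16p − 12 ⇒ −25p = -20 ⇒ p = 4/5, and the value is (-9)·(4/5) + 8 = 4/5.
For General C: with q = P(Left), equating U's and D's payoffs gives −5q + 4 = 20q − 12 ⇒ q = 16/25.

16/25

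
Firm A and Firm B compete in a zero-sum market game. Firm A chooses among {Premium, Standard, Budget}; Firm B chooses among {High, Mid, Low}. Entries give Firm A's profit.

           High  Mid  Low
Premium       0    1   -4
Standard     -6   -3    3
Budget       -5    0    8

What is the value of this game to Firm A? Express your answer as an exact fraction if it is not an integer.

Row minima: Premium → -4, Standard → -6, Budget → -5; maximin = -4.
Column maxima: High → 0, Mid → 1, Low → 8; minimax = 0.
-4 ≠ 0, so there is no saddle point; optimal play is mixed.
Standard is strictly dominated by Budget, so Firm A never plays it.
Mid is strictly dominated by High (it gives Firm A strictly more in every row), so Firm B never plays it.
On the remaining 2×2 (Premium, Budget vs High, Low):
Let Firm A play Premium with probability p. Expected payoff against High: 0p + (-5)(1−p) = 5p − 5; against Low: (-4)p + 8(1−p) = −12p + 8.
Setting these equal: 5p − 5 = −12p + 8 ⇒ 17p = 13 ⇒ p = 13/17, and the value is (5)·(13/17) − 5 = -20/17.
For Firm B: with q = P(High), equating Premium's and Budget's payoffs gives 4q − 4 = −13q + 8 ⇒ q = 12/17.

-20/17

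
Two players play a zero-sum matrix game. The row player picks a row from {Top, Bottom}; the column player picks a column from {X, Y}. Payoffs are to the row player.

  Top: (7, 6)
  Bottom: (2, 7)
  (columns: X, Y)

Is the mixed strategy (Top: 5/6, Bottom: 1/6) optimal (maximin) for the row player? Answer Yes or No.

Against X this mix gives (5/6)·7 + (1/6)·2 = 37/6.
Against Y this mix gives (5/6)·6 + (1/6)·7 = 37/6.
All of the column player's active replies (X, Y) yield 37/6, and no column does worse for the row player. The mix makes the column player indifferent and guarantees 37/6, so it is optimal.

Yes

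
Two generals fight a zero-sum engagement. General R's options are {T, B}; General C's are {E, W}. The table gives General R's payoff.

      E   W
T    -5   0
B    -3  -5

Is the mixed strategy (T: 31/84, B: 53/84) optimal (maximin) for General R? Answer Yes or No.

No

Against E this mix gives (31/84)·(-5) + (53/84)·(-3) = -157/42.
Against W this mix gives (31/84)·0 + (53/84)·(-5) = -265/84.
General C will play E, holding General R to -157/42. Shifting weight toward the row that does better against E would raise this floor (the equalizing mix achieves -25/7 against both E and W), so the proposed strategy is not optimal.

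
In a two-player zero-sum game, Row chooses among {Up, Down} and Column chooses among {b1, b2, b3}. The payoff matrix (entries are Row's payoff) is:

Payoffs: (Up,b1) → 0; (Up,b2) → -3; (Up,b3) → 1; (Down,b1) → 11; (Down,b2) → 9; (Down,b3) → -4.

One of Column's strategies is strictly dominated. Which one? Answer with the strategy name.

b1

b2 holds Row's payoff strictly below b1 in every row: -3 < 0, 9 < 11.
So b1 is strictly dominated for Column.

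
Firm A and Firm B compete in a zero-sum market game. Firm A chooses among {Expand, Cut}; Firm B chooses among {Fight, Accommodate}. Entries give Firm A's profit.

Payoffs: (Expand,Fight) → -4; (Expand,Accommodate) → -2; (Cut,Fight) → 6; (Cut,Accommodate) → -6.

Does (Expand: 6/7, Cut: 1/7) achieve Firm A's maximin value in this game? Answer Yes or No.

Yes

Against Fight this mix gives (6/7)·(-4) + (1/7)·6 = -18/7.
Against Accommodate this mix gives (6/7)·(-2) + (1/7)·(-6) = -18/7.
All of Firm B's active replies (Fight, Accommodate) yield -18/7, and no column does worse for Firm A. The mix makes Firm B indifferent and guarantees -18/7, so it is optimal.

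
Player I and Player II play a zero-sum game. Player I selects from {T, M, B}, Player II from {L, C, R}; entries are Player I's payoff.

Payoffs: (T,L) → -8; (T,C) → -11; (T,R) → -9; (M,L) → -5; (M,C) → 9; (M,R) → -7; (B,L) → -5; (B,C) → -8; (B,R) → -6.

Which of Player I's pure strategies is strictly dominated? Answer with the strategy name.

T

M gives a strictly higher payoff than T against every column: -5 > -8, 9 > -11, -7 > -9.
So T is strictly dominated and Player I never plays it.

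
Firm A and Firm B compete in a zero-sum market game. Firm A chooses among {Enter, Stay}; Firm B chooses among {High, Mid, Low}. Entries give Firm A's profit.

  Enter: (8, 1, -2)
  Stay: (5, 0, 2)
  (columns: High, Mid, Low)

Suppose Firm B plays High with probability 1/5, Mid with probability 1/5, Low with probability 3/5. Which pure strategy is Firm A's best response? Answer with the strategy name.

Stay

Expected payoff of Enter: (1/5)·8 + (1/5)·1 + (3/5)·(-2) = 3/5.
Expected payoff of Stay: (1/5)·5 + (1/5)·0 + (3/5)·2 = 11/5.
The largest is 11/5, so Firm A's best response is Stay.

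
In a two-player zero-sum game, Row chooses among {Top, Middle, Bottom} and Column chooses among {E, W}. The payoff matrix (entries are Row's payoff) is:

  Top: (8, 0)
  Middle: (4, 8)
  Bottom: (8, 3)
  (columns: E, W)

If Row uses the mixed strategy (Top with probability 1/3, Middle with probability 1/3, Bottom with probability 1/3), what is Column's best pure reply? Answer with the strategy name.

W

If Column plays E, Row's expected payoff is (1/3)·8 + (1/3)·4 + (1/3)·8 = 20/3.
If Column plays W, Row's expected payoff is (1/3)·0 + (1/3)·8 + (1/3)·3 = 11/3.
Column minimizes Row's payoff; the smallest is 11/3, so the best response is W.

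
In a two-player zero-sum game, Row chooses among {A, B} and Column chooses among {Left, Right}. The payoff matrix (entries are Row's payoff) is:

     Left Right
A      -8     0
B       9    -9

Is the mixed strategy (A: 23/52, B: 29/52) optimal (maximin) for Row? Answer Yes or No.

Against Left this mix gives (23/52)·(-8) + (29/52)·9 = 77/52.
Against Right this mix gives (23/52)·0 + (29/52)·(-9) = -261/52.
Column will play Right, holding Row to -261/52. Shifting weight toward the row that does better against Right would raise this floor (the equalizing mix achieves -36/13 against both Right and Left), so the proposed strategy is not optimal.

No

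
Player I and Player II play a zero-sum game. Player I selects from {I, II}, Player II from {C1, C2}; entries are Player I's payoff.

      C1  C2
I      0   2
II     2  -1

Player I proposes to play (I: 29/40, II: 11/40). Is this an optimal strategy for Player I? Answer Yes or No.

No

Against C1 this mix gives (29/40)·0 + (11/40)·2 = 11/20.
Against C2 this mix gives (29/40)·2 + (11/40)·(-1) = 47/40.
Player II will play C1, holding Player I to 11/20. Shifting weight toward the row that does better against C1 would raise this floor (the equalizing mix achieves 4/5 against both C1 and C2), so the proposed strategy is not optimal.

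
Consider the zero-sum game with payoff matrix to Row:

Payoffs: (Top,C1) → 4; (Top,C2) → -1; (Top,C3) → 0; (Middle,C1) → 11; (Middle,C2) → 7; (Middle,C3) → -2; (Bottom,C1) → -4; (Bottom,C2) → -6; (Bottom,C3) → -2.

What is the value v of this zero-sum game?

-1/5

Row minima: Top → -1, Middle → -2, Bottom → -6; maximin = -1.
Column maxima: C1 → 11, C2 → 7, C3 → 0; minimax = 0.
-1 ≠ 0, so there is no saddle point; optimal play is mixed.
Bottom is strictly dominated by Top, so Row never plays it.
C1 is strictly dominated by C2 (it gives Row strictly more in every row), so Column never plays it.
On the remaining 2×2 (Top, Middle vs C2, C3):
Let Row play Top with probability p. Expected payoff against C2: (-1)p + 7(1−p) = −8p + 7; against C3: 0p + (-2)(1−p) = 2p − 2.
Setting these equal: −8p + 7 = 2p − 2 ⇒ −10p = -9 ⇒ p = 9/10, and the value is (-8)·(9/10) + 7 = -1/5.
For Column: with q = P(C2), equating Top's and Middle's payoffs gives −q = 9q − 2 ⇒ q = 1/5.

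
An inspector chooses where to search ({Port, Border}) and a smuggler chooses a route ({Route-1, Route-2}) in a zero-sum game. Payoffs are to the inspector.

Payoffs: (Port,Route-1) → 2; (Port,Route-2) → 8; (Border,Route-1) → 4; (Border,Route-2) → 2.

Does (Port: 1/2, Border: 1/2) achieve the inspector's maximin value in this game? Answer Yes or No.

Against Route-1 this mix gives (1/2)·2 + (1/2)·4 = 3.
Against Route-2 this mix gives (1/2)·8 + (1/2)·2 = 5.
The smuggler will play Route-1, holding the inspector to 3. Shifting weight toward the row that does better against Route-1 would raise this floor (the equalizing mix achieves 7/2 against both Route-1 and Route-2), so the proposed strategy is not optimal.

No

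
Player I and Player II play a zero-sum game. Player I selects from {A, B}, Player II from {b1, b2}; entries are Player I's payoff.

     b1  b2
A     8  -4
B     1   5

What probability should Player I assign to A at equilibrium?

1/4

Row minima: A → -4, B → 1; maximin = 1.
Column maxima: b1 → 8, b2 → 5; minimax = 5.
1 ≠ 5, so there is no saddle point; optimal play is mixed.
Let Player I play A with probability p. Expected payoff against b1: 8p + 1(1−p) = 7p + 1; against b2: (-4)p + 5(1−p) = −9p + 5.
Setting these equal: 7p + 1 = −9p + 5 ⇒ 16p = 4 ⇒ p = 1/4, and the value is (7)·(1/4) + 1 = 11/4.
For Player II: with q = P(b1), equating A's and B's payoffs gives 12q − 4 = −4q + 5 ⇒ q = 9/16.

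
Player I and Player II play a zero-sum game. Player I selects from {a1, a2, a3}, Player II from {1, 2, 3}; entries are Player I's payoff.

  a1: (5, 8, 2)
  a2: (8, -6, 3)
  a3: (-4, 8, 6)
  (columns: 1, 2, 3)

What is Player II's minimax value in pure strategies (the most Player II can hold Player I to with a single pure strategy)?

Column maxima: 1 → 8, 2 → 8, 3 → 6.
The smallest of these is 6.

6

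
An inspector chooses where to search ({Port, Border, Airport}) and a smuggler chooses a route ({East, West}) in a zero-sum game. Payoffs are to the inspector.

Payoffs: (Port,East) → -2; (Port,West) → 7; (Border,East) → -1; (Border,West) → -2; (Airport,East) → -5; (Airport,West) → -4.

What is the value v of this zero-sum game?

-11/10

Row minima: Port → -2, Border → -2, Airport → -5; maximin = -2.
Column maxima: East → -1, West → 7; minimax = -1.
-2 ≠ -1, so there is no saddle point; optimal play is mixed.
Airport is strictly dominated by Port, so the inspector never plays it.
On the remaining 2×2 (Port, Border vs East, West):
Let the inspector play Port with probability p. Expected payoff against East: (-2)p + (-1)(1−p) = −p − 1; against West: 7p + (-2)(1−p) = 9p − 2.
Setting these equal: −p − 1 = 9p − 2 ⇒ −10p = -1 ⇒ p = 1/10, and the value is (-1)·(1/10) − 1 = -11/10.
For the smuggler: with q = P(East), equating Port's and Border's payoffs gives −9q + 7 = q − 2 ⇒ q = 9/10.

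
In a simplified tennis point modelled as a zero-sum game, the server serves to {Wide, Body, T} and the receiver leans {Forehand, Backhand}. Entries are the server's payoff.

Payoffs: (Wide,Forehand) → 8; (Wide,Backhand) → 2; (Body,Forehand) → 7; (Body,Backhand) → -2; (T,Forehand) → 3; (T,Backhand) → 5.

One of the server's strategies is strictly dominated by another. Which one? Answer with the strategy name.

Wide gives a strictly higher payoff than Body against every column: 8 > 7, 2 > -2.
So Body is strictly dominated and the server never plays it.

Body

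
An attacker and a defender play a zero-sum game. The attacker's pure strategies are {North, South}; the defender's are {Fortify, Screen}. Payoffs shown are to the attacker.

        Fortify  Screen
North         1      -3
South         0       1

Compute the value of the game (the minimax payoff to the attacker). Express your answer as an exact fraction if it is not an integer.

Row minima: North → -3, South → 0; maximin = 0.
Column maxima: Fortify → 1, Screen → 1; minimax = 1.
0 ≠ 1, so there is no saddle point; optimal play is mixed.
Let the attacker play North with probability p. Expected payoff against Fortify: 1p + 0(1−p) = p; against Screen: (-3)p + 1(1−p) = −4p + 1.
Setting these equal: p = −4p + 1 ⇒ 5p = 1 ⇒ p = 1/5, and the value is (1)·(1/5) = 1/5.
For the defender: with q = P(Fortify), equating North's and South's payoffs gives 4q − 3 = −q + 1 ⇒ q = 4/5.

1/5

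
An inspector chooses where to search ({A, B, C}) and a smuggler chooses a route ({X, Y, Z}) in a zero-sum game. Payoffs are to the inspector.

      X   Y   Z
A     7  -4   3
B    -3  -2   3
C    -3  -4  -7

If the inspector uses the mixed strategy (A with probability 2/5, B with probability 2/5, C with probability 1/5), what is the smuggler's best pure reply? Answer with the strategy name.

If the smuggler plays X, the inspector's expected payoff is (2/5)·7 + (2/5)·(-3) + (1/5)·(-3) = 1.
If the smuggler plays Y, the inspector's expected payoff is (2/5)·(-4) + (2/5)·(-2) + (1/5)·(-4) = -16/5.
If the smuggler plays Z, the inspector's expected payoff is (2/5)·3 + (2/5)·3 + (1/5)·(-7) = 1.
The smuggler minimizes the inspector's payoff; the smallest is -16/5, so the best response is Y.

Y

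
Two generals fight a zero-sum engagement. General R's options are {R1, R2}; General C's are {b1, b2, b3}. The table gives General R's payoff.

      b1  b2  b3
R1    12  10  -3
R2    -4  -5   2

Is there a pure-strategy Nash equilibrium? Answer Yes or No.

Row minima: R1 → -3, R2 → -5; maximin = -3.
Column maxima: b1 → 12, b2 → 10, b3 → 2; minimax = 2.
-3 ≠ 2, so no pure-strategy equilibrium exists.

No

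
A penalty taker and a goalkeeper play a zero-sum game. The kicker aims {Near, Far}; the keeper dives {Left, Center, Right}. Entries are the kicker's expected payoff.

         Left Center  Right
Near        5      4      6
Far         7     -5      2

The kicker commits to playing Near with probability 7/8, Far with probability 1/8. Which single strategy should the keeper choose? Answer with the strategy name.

Center

If the keeper plays Left, the kicker's expected payoff is (7/8)·5 + (1/8)·7 = 21/4.
If the keeper plays Center, the kicker's expected payoff is (7/8)·4 + (1/8)·(-5) = 23/8.
If the keeper plays Right, the kicker's expected payoff is (7/8)·6 + (1/8)·2 = 11/2.
The keeper minimizes the kicker's payoff; the smallest is 23/8, so the best response is Center.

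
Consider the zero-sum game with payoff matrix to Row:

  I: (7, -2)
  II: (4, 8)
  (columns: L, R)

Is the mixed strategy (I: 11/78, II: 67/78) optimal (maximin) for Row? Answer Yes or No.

No

Against L this mix gives (11/78)·7 + (67/78)·4 = 115/26.
Against R this mix gives (11/78)·(-2) + (67/78)·8 = 257/39.
Column will play L, holding Row to 115/26. Shifting weight toward the row that does better against L would raise this floor (the equalizing mix achieves 64/13 against both L and R), so the proposed strategy is not optimal.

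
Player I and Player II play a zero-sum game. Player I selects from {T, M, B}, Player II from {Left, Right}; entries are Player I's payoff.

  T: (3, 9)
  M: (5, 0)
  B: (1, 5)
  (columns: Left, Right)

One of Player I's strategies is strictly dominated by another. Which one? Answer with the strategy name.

T gives a strictly higher payoff than B against every column: 3 > 1, 9 > 5.
So B is strictly dominated and Player I never plays it.

B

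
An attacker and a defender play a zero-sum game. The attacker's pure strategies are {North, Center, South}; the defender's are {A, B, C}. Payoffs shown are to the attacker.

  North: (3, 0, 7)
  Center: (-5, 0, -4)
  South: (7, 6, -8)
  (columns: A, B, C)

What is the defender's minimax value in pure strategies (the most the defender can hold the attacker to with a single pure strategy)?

6

Column maxima: A → 7, B → 6, C → 7.
The smallest of these is 6.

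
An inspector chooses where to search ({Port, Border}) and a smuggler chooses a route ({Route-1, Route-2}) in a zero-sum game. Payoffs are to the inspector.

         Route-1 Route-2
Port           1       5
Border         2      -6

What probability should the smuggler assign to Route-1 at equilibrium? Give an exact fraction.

Row minima: Port → 1, Border → -6; maximin = 1.
Column maxima: Route-1 → 2, Route-2 → 5; minimax = 2.
1 ≠ 2, so there is no saddle point; optimal play is mixed.
Let the inspector play Port with probability p. Expected payoff against Route-1: 1p + 2(1−p) = −p + 2; against Route-2: 5p + (-6)(1−p) = 11p − 6.
Setting these equal: −p + 2 = 11p − 6 ⇒ −12p = -8 ⇒ p = 2/3, and the value is (-1)·(2/3) + 2 = 4/3.
For the smuggler: with q = P(Route-1), equating Port's and Border's payoffs gives −4q + 5 = 8q − 6 ⇒ q = 11/12.

11/12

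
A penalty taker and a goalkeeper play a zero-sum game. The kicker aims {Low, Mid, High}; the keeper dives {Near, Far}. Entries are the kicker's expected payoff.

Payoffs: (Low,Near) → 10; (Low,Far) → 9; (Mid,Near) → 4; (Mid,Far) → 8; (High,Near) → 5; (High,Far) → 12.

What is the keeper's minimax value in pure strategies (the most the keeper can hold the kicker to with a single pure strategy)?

Column maxima: Near → 10, Far → 12.
The smallest of these is 10.

10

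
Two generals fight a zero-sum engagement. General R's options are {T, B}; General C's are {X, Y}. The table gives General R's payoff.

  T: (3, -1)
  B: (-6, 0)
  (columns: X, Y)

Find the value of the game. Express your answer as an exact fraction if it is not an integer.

Row minima: T → -1, B → -6; maximin = -1.
Column maxima: X → 3, Y → 0; minimax = 0.
-1 ≠ 0, so there is no saddle point; optimal play is mixed.
Let General R play T with probability p. Expected payoff against X: 3p + (-6)(1−p) = 9p − 6; against Y: (-1)p + 0(1−p) = −p.
Setting these equal: 9p − 6 = −p ⇒ 10p = 6 ⇒ p = 3/5, and the value is (9)·(3/5) − 6 = -3/5.
For General C: with q = P(X), equating T's and B's payoffs gives 4q − 1 = −6q ⇒ q = 1/10.

-3/5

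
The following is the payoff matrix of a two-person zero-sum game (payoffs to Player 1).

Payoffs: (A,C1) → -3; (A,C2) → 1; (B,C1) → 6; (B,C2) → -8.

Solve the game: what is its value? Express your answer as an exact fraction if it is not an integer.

-1

Row minima: A → -3, B → -8; maximin = -3.
Column maxima: C1 → 6, C2 → 1; minimax = 1.
-3 ≠ 1, so there is no saddle point; optimal play is mixed.
Let Player 1 play A with probability p. Expected payoff against C1: (-3)p + 6(1−p) = −9p + 6; against C2: 1p + (-8)(1−p) = 9p − 8.
Setting these equal: −9p + 6 = 9p − 8 ⇒ −18p = -14 ⇒ p = 7/9, and the value is (-9)·(7/9) + 6 = -1.
For Player 2: with q = P(C1), equating A's and B's payoffs gives −4q + 1 = 14q − 8 ⇒ q = 1/2.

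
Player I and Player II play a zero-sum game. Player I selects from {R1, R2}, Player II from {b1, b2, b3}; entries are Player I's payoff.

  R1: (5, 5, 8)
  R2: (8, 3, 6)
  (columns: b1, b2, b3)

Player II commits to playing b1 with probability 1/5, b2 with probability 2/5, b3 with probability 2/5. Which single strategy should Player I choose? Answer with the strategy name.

Expected payoff of R1: (1/5)·5 + (2/5)·5 + (2/5)·8 = 31/5.
Expected payoff of R2: (1/5)·8 + (2/5)·3 + (2/5)·6 = 26/5.
The largest is 31/5, so Player I's best response is R1.

R1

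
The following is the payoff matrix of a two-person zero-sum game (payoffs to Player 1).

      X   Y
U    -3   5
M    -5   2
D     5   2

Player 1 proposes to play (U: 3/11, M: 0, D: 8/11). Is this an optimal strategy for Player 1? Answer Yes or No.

Against X this mix gives (3/11)·(-3) + (8/11)·5 = 31/11.
Against Y this mix gives (3/11)·5 + (8/11)·2 = 31/11.
All of Player 2's active replies (X, Y) yield 31/11, and no column does worse for Player 1. The mix makes Player 2 indifferent and guarantees 31/11, so it is optimal.

Yes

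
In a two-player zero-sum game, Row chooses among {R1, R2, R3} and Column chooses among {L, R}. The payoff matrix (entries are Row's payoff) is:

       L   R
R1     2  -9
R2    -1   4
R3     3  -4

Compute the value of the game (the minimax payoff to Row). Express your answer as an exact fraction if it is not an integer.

Row minima: R1 → -9, R2 → -1, R3 → -4; maximin = -1.
Column maxima: L → 3, R → 4; minimax = 3.
-1 ≠ 3, so there is no saddle point; optimal play is mixed.
R1 is strictly dominated by R3, so Row never plays it.
On the remaining 2×2 (R2, R3 vs L, R):
Let Row play R2 with probability p. Expected payoff against L: (-1)p + 3(1−p) = −4p + 3; against R: 4p + (-4)(1−p) = 8p − 4.
Setting these equal: −4p + 3 = 8p − 4 ⇒ −12p = -7 ⇒ p = 7/12, and the value is (-4)·(7/12) + 3 = 2/3.
For Column: with q = P(L), equating R2's and R3's payoffs gives −5q + 4 = 7q − 4 ⇒ q = 2/3.

2/3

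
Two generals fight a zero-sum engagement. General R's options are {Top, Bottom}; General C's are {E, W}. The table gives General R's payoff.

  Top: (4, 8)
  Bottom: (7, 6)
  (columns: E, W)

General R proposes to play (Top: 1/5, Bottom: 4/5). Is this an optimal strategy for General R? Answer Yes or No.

Against E this mix gives (1/5)·4 + (4/5)·7 = 32/5.
Against W this mix gives (1/5)·8 + (4/5)·6 = 32/5.
All of General C's active replies (E, W) yield 32/5, and no column does worse for General R. The mix makes General C indifferent and guarantees 32/5, so it is optimal.

Yes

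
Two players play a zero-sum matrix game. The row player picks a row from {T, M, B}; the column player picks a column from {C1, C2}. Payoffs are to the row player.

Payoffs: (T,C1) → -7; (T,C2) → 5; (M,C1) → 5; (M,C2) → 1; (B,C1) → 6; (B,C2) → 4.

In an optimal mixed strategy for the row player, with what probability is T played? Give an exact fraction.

Row minima: T → -7, M → 1, B → 4; maximin = 4.
Column maxima: C1 → 6, C2 → 5; minimax = 5.
4 ≠ 5, so there is no saddle point; optimal play is mixed.
M is strictly dominated by B, so the row player never plays it.
On the remaining 2×2 (T, B vs C1, C2):
Let the row player play T with probability p. Expected payoff against C1: (-7)p + 6(1−p) = −13p + 6; against C2: 5p + 4(1−p) = p + 4.
Setting these equal: −13p + 6 = p + 4 ⇒ −14p = -2 ⇒ p = 1/7, and the value is (-13)·(1/7) + 6 = 29/7.
For the column player: with q = P(C1), equating T's and B's payoffs gives −12q + 5 = 2q + 4 ⇒ q = 1/14.

1/7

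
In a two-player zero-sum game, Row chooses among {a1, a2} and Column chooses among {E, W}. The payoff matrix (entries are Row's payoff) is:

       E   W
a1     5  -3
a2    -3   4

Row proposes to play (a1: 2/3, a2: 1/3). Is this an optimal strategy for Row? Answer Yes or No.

Against E this mix gives (2/3)·5 + (1/3)·(-3) = 7/3.
Against W this mix gives (2/3)·(-3) + (1/3)·4 = -2/3.
Column will play W, holding Row to -2/3. Shifting weight toward the row that does better against W would raise this floor (the equalizing mix achieves 11/15 against both W and E), so the proposed strategy is not optimal.

No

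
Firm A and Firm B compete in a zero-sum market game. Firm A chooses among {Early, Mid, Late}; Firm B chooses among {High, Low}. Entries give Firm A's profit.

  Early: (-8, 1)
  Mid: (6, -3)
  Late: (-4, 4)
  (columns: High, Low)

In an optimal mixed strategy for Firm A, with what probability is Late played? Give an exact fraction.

9/17

Row minima: Early → -8, Mid → -3, Late → -4; maximin = -3.
Column maxima: High → 6, Low → 4; minimax = 4.
-3 ≠ 4, so there is no saddle point; optimal play is mixed.
Early is strictly dominated by Late, so Firm A never plays it.
On the remaining 2×2 (Mid, Late vs High, Low):
Let Firm A play Mid with probability p. Expected payoff against High: 6p + (-4)(1−p) = 10p − 4; against Low: (-3)p + 4(1−p) = −7p + 4.
Setting these equal: 10p − 4 = −7p + 4 ⇒ 17p = 8 ⇒ p = 8/17, and the value is (10)·(8/17) − 4 = 12/17.
For Firm B: with q = P(High), equating Mid's and Late's payoffs gives 9q − 3 = −8q + 4 ⇒ q = 7/17.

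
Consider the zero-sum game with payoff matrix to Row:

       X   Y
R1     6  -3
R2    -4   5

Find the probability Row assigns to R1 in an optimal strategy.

Row minima: R1 → -3, R2 → -4; maximin = -3.
Column maxima: X → 6, Y → 5; minimax = 5.
-3 ≠ 5, so there is no saddle point; optimal play is mixed.
Let Row play R1 with probability p. Expected payoff against X: 6p + (-4)(1−p) = 10p − 4; against Y: (-3)p + 5(1−p) = −8p + 5.
Setting these equal: 10p − 4 = −8p + 5 ⇒ 18p = 9 ⇒ p = 1/2, and the value is (10)·(1/2) − 4 = 1.
For Column: with q = P(X), equating R1's and R2's payoffs gives 9q − 3 = −9q + 5 ⇒ q = 4/9.

1/2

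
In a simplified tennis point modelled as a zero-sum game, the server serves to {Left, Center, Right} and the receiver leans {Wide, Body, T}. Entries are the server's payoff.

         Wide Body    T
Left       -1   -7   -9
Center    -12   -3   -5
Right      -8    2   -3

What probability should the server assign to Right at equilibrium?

Row minima: Left → -9, Center → -12, Right → -8; maximin = -8.
Column maxima: Wide → -1, Body → 2, T → -3; minimax = -3.
-8 ≠ -3, so there is no saddle point; optimal play is mixed.
Center is strictly dominated by Right, so the server never plays it.
Body is strictly dominated by T (it gives the server strictly more in every row), so the receiver never plays it.
On the remaining 2×2 (Left, Right vs Wide, T):
Let the server play Left with probability p. Expected payoff against Wide: (-1)p + (-8)(1−p) = 7p − 8; against T: (-9)p + (-3)(1−p) = −6p − 3.
Setting these equal: 7p − 8 = −6p − 3 ⇒ 13p = 5 ⇒ p = 5/13, and the value is (7)·(5/13) − 8 = -69/13.
For the receiver: with q = P(Wide), equating Left's and Right's payoffs gives 8q − 9 = −5q − 3 ⇒ q = 6/13.

8/13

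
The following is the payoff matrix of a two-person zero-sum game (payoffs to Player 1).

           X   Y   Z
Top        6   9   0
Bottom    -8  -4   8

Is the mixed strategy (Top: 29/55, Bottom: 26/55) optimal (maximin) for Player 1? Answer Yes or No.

No

Against X this mix gives (29/55)·6 + (26/55)·(-8) = -34/55.
Against Y this mix gives (29/55)·9 + (26/55)·(-4) = 157/55.
Against Z this mix gives (29/55)·0 + (26/55)·8 = 208/55.
Player 2 will play X, holding Player 1 to -34/55. Shifting weight toward the row that does better against X would raise this floor (the equalizing mix achieves 24/11 against both X and Z), so the proposed strategy is not optimal.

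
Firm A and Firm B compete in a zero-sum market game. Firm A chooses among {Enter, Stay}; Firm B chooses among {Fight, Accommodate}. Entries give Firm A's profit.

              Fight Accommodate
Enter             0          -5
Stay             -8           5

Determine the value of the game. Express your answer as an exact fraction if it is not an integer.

Row minima: Enter → -5, Stay → -8; maximin = -5.
Column maxima: Fight → 0, Accommodate → 5; minimax = 0.
-5 ≠ 0, so there is no saddle point; optimal play is mixed.
Let Firm A play Enter with probability p. Expected payoff against Fight: 0p + (-8)(1−p) = 8p − 8; against Accommodate: (-5)p + 5(1−p) = −10p + 5.
Setting these equal: 8p − 8 = −10p + 5 ⇒ 18p = 13 ⇒ p = 13/18, and the value is (8)·(13/18) − 8 = -20/9.
For Firm B: with q = P(Fight), equating Enter's and Stay's payoffs gives 5q − 5 = −13q + 5 ⇒ q = 5/9.

-20/9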